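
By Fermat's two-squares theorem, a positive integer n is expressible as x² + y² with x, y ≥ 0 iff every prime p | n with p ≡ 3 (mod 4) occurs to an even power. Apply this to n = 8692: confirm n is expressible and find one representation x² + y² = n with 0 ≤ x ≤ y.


Step 1: Factor n = 8692 = 2^2 · 41 · 53.
Step 2: Check the mod-4 condition on each prime factor: 2 = 2 (special); 41 ≡ 1 (mod 4), exponent 1; 53 ≡ 1 (mod 4), exponent 1.
All primes ≡ 3 (mod 4) appear to even exponent (or don't appear), so by the two-squares theorem n IS expressible as a sum of two squares.
Step 3: Build a representation. Group n = k² · m with k = 2 and m = 41 · 53 = 2173 (a product of primes ≡ 1 (mod 4)); a representation of m scales to one of n via (k·x)² + (k·y)² = k²(x² + y²). Each prime p ≡ 1 (mod 4) is itself a sum of two squares; find a² by testing p − a² for a perfect square:
  41: 41 − 1² = 40, 41 − 2² = 37, 41 − 3² = 32, 41 − 4² = 25 = 5² ⇒ 41 = 4² + 5².
  53: 53 − 1² = 52, 53 − 2² = 49 = 7² ⇒ 53 = 2² + 7².
  Combine using the Brahmagupta–Fibonacci identity (a² + b²)(c² + d²) = (ac − bd)² + (ad + bc)² = (ac + bd)² + (ad − bc)²:
  41 · 53 = 2173: from (4² + 5²)(2² + 7²), take (4·2 − 5·7, 4·7 + 5·2) = (8 − 35, 28 + 10) = (-27, 38); dropping signs (only squares matter) gives (27, 38); check 27² + 38² = 729 + 1444 = 2173 ✓.
  Scale by k = 2: (2·27, 2·38) = (54, 76).
Step 4: Order so x ≤ y and verify: 54² + 76² = 2916 + 5776 = 8692 = n. ✓

n = 8692 = 54² + 76² (one valid representation with x ≤ y).


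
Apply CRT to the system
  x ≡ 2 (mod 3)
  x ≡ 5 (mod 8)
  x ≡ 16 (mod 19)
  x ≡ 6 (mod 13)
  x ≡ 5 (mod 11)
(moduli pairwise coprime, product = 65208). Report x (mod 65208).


Product of moduli M = 3 · 8 · 19 · 13 · 11 = 65208.
Merge one congruence at a time:
  Start: x ≡ 2 (mod 3).
  Combine with x ≡ 5 (mod 8); new modulus lcm = 24.
    Write x = 2 + 3·t and substitute into x ≡ 5 (mod 8): 3·t ≡ 5 − 2 = 3 (mod 8).
    The inverse of 3 mod 8 is 3 (since 3·3 = 9 = 1·8 + 1), so t ≡ 3·3 = 9 ≡ 1 (mod 8).
    Then x = 2 + 3·1 = 5, valid modulo lcm(3, 8) = 24: x ≡ 5 (mod 24).
  Combine with x ≡ 16 (mod 19); new modulus lcm = 456.
    Write x = 5 + 24·t and substitute into x ≡ 16 (mod 19): 24·t ≡ 16 − 5 = 11 (mod 19).
    Reduce coefficients mod 19: 5·t ≡ 11 (mod 19).
    The inverse of 5 mod 19 is 4 (since 5·4 = 20 = 1·19 + 1), so t ≡ 4·11 = 44 ≡ 6 (mod 19).
    Then x = 5 + 24·6 = 149, valid modulo lcm(24, 19) = 456: x ≡ 149 (mod 456).
  Combine with x ≡ 6 (mod 13); new modulus lcm = 5928.
    Write x = 149 + 456·t and substitute into x ≡ 6 (mod 13): 456·t ≡ 6 − 149 = -143 (mod 13).
    Reduce coefficients mod 13: 1·t ≡ 0 (mod 13).
    So t ≡ 0 (mod 13).
    Then x = 149 + 456·0 = 149, valid modulo lcm(456, 13) = 5928: x ≡ 149 (mod 5928).
  Combine with x ≡ 5 (mod 11); new modulus lcm = 65208.
    Write x = 149 + 5928·t and substitute into x ≡ 5 (mod 11): 5928·t ≡ 5 − 149 = -144 (mod 11).
    Reduce coefficients mod 11: 10·t ≡ 10 (mod 11).
    The inverse of 10 mod 11 is 10 (since 10·10 = 100 = 9·11 + 1), so t ≡ 10·10 = 100 ≡ 1 (mod 11).
    Then x = 149 + 5928·1 = 6077, valid modulo lcm(5928, 11) = 65208: x ≡ 6077 (mod 65208).
Verify against each original: 6077 mod 3 = 2, 6077 mod 8 = 5, 6077 mod 19 = 16, 6077 mod 13 = 6, 6077 mod 11 = 5.

x ≡ 6077 (mod 65208).


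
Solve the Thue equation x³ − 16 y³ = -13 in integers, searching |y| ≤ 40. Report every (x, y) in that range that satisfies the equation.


The equation is x³ - 16y³ = -13. For fixed y, x³ = 16·y³ − 13, so a solution requires the RHS to be a perfect cube.
Strategy: iterate y from -40 to 40, compute RHS = 16·y³ − 13, and check whether it is a (positive or negative) perfect cube.
Check small values of y:
  y = 0: RHS = -13 is not a perfect cube.
  y = 1: RHS = 3 is not a perfect cube.
  y = -1: RHS = -29 is not a perfect cube.
  y = 2: RHS = 115 is not a perfect cube.
  y = -2: RHS = -141 is not a perfect cube.
  y = 3: RHS = 419 is not a perfect cube.
  y = -3: RHS = -445 is not a perfect cube.
Continuing the search up to |y| = 40 finds no solutions either.
No (x, y) in the scanned range satisfies the equation.

No integer solutions with |y| ≤ 40.


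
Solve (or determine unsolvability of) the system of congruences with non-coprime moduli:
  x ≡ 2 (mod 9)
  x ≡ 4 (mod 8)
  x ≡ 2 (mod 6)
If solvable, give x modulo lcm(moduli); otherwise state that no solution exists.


Moduli 9, 8, 6 are not pairwise coprime, so CRT works modulo lcm(m_i) when all pairwise compatibility conditions hold.
Pairwise compatibility: gcd(m_i, m_j) must divide a_i - a_j for every pair.
Merge one congruence at a time:
  Start: x ≡ 2 (mod 9).
  Combine with x ≡ 4 (mod 8): gcd(9, 8) = 1; 4 - 2 = 2, which IS divisible by 1, so compatible.
    Write x = 2 + 9·t and substitute into x ≡ 4 (mod 8): 9·t ≡ 4 − 2 = 2 (mod 8).
    Reduce coefficients mod 8: 1·t ≡ 2 (mod 8).
    So t ≡ 2 (mod 8).
    Then x = 2 + 9·2 = 20, valid modulo lcm(9, 8) = 72: x ≡ 20 (mod 72).
  Combine with x ≡ 2 (mod 6): gcd(72, 6) = 6; 2 - 20 = -18, which IS divisible by 6, so compatible.
    Write x = 20 + 72·t and substitute into x ≡ 2 (mod 6): 72·t ≡ 2 − 20 = -18 (mod 6).
    Divide the congruence (and modulus) by g = 6: 12·t ≡ -3 (mod 1).
    Modulo 1 every t works; take t = 0.
    Then x = 20 + 72·0 = 20, valid modulo lcm(72, 6) = 72: x ≡ 20 (mod 72).
Verify: 20 mod 9 = 2, 20 mod 8 = 4, 20 mod 6 = 2.

x ≡ 20 (mod 72).


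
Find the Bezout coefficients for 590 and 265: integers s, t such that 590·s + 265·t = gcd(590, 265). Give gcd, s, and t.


Euclidean algorithm on (590, 265) — divide until remainder is 0:
  590 = 2 · 265 + 60
  265 = 4 · 60 + 25
  60 = 2 · 25 + 10
  25 = 2 · 10 + 5
  10 = 2 · 5 + 0
gcd(590, 265) = 5.
Track Bezout coefficients alongside the remainders: start with r₀ = 590 = a·1 + b·0 (s = 1, t = 0) and r₁ = 265 = a·0 + b·1 (s = 0, t = 1); each new remainder r_{k+1} = r_{k-1} − q_k·r_k inherits s_{k+1} = s_{k-1} − q_k·s_k, t_{k+1} = t_{k-1} − q_k·t_k, so r_k = a·s_k + b·t_k at every step:
  q = 2: r = 60, s = 1 − 2·0 = 1, t = 0 − 2·1 = -2  (check: 590·1 + 265·(-2) = 60)
  q = 4: r = 25, s = 0 − 4·1 = -4, t = 1 − 4·(-2) = 9  (check: 590·(-4) + 265·9 = 25)
  q = 2: r = 10, s = 1 − 2·(-4) = 9, t = -2 − 2·9 = -20  (check: 590·9 + 265·(-20) = 10)
  q = 2: r = 5, s = -4 − 2·9 = -22, t = 9 − 2·(-20) = 49  (check: 590·(-22) + 265·49 = 5)
The row with r = 5 (the gcd) gives the Bezout coefficients s = -22, t = 49.
Result: 590 · (-22) + 265 · (49) = 5.

gcd(590, 265) = 5; s = -22, t = 49 (check: 590·(-22) + 265·49 = 5).


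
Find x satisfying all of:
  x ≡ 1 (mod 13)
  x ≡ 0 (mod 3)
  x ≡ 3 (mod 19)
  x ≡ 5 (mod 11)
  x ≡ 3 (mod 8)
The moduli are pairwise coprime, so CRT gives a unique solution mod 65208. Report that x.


Product of moduli M = 13 · 3 · 19 · 11 · 8 = 65208.
Merge one congruence at a time:
  Start: x ≡ 1 (mod 13).
  Combine with x ≡ 0 (mod 3); new modulus lcm = 39.
    Write x = 1 + 13·t and substitute into x ≡ 0 (mod 3): 13·t ≡ 0 − 1 = -1 (mod 3).
    Reduce coefficients mod 3: 1·t ≡ 2 (mod 3).
    So t ≡ 2 (mod 3).
    Then x = 1 + 13·2 = 27, valid modulo lcm(13, 3) = 39: x ≡ 27 (mod 39).
  Combine with x ≡ 3 (mod 19); new modulus lcm = 741.
    Write x = 27 + 39·t and substitute into x ≡ 3 (mod 19): 39·t ≡ 3 − 27 = -24 (mod 19).
    Reduce coefficients mod 19: 1·t ≡ 14 (mod 19).
    So t ≡ 14 (mod 19).
    Then x = 27 + 39·14 = 573, valid modulo lcm(39, 19) = 741: x ≡ 573 (mod 741).
  Combine with x ≡ 5 (mod 11); new modulus lcm = 8151.
    Write x = 573 + 741·t and substitute into x ≡ 5 (mod 11): 741·t ≡ 5 − 573 = -568 (mod 11).
    Reduce coefficients mod 11: 4·t ≡ 4 (mod 11).
    The inverse of 4 mod 11 is 3 (since 4·3 = 12 = 1·11 + 1), so t ≡ 3·4 = 12 ≡ 1 (mod 11).
    Then x = 573 + 741·1 = 1314, valid modulo lcm(741, 11) = 8151: x ≡ 1314 (mod 8151).
  Combine with x ≡ 3 (mod 8); new modulus lcm = 65208.
    Write x = 1314 + 8151·t and substitute into x ≡ 3 (mod 8): 8151·t ≡ 3 − 1314 = -1311 (mod 8).
    Reduce coefficients mod 8: 7·t ≡ 1 (mod 8).
    The inverse of 7 mod 8 is 7 (since 7·7 = 49 = 6·8 + 1), so t ≡ 7·1 = 7 ≡ 7 (mod 8).
    Then x = 1314 + 8151·7 = 58371, valid modulo lcm(8151, 8) = 65208: x ≡ 58371 (mod 65208).
Verify against each original: 58371 mod 13 = 1, 58371 mod 3 = 0, 58371 mod 19 = 3, 58371 mod 11 = 5, 58371 mod 8 = 3.

x ≡ 58371 (mod 65208).


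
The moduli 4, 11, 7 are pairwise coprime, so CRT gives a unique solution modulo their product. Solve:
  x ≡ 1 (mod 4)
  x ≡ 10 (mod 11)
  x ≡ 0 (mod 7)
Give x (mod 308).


Moduli 4, 11, 7 are pairwise coprime; by CRT there is a unique solution modulo M = 4 · 11 · 7 = 308.
Solve pairwise, accumulating the modulus:
  Start with x ≡ 1 (mod 4).
  Combine with x ≡ 10 (mod 11): since gcd(4, 11) = 1, we get a unique residue mod 44.
    Write x = 1 + 4·t and substitute into x ≡ 10 (mod 11): 4·t ≡ 10 − 1 = 9 (mod 11).
    The inverse of 4 mod 11 is 3 (since 4·3 = 12 = 1·11 + 1), so t ≡ 3·9 = 27 ≡ 5 (mod 11).
    Then x = 1 + 4·5 = 21, valid modulo lcm(4, 11) = 44: x ≡ 21 (mod 44).
  Combine with x ≡ 0 (mod 7): since gcd(44, 7) = 1, we get a unique residue mod 308.
    Write x = 21 + 44·t and substitute into x ≡ 0 (mod 7): 44·t ≡ 0 − 21 = -21 (mod 7).
    Reduce coefficients mod 7: 2·t ≡ 0 (mod 7).
    The inverse of 2 mod 7 is 4 (since 2·4 = 8 = 1·7 + 1), so t ≡ 4·0 = 0 ≡ 0 (mod 7).
    Then x = 21 + 44·0 = 21, valid modulo lcm(44, 7) = 308: x ≡ 21 (mod 308).
Verify: 21 mod 4 = 1 ✓, 21 mod 11 = 10 ✓, 21 mod 7 = 0 ✓.

x ≡ 21 (mod 308).


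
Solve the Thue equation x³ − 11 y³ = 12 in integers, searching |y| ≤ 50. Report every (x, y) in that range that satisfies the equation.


The equation is x³ - 11y³ = 12. For fixed y, x³ = 11·y³ + 12, so a solution requires the RHS to be a perfect cube.
Strategy: iterate y from -50 to 50, compute RHS = 11·y³ + 12, and check whether it is a (positive or negative) perfect cube.
Check small values of y:
  y = 0: RHS = 12 is not a perfect cube.
  y = 1: RHS = 23 is not a perfect cube.
  y = -1: RHS = 1 = (1)³ ⇒ x = 1 works.
  y = 2: RHS = 100 is not a perfect cube.
  y = -2: RHS = -76 is not a perfect cube.
  y = 3: RHS = 309 is not a perfect cube.
  y = -3: RHS = -285 is not a perfect cube.
Continuing the search up to |y| = 50 finds no further solutions beyond those listed.
Collected solutions: (1, -1).

Solutions (with |y| ≤ 50): (1, -1).


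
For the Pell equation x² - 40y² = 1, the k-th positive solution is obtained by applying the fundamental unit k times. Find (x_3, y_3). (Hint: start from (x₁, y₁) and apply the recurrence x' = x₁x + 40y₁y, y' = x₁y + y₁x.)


Step 1: Find the fundamental solution (x₁, y₁) of x² - 40y² = 1.
  Expand √40 as a continued fraction. a₀ = ⌊√40⌋ = 6; iterate m_{k+1} = d_k·a_k − m_k, d_{k+1} = (40 − m_{k+1}²)/d_k, a_{k+1} = ⌊(a₀ + m_{k+1})/d_{k+1}⌋ (starting m₀ = 0, d₀ = 1), with convergents p_k = a_k·p_{k-1} + p_{k-2}, q_k = a_k·q_{k-1} + q_{k-2} (p₋₁ = 1, q₋₁ = 0):
  k = 0: a₀ = 6; p₀/q₀ = 6/1; p₀² − 40·q₀² = 36 − 40 = -4.
  k = 1: m = 6, d = 4, a = ⌊(6 + 6)/4⌋ = 3; p/q = (3·6 + 1)/(3·1 + 0) = 19/3; p² − 40·q² = 361 − 360 = 1.
  The first convergent with p² − 40·q² = 1 gives the fundamental solution (x₁, y₁) = (19, 3).
Step 2: Apply the recurrence (x_{n+1}, y_{n+1}) = (x₁x_n + 40y₁y_n, x₁y_n + y₁x_n) repeatedly.
  From (x_1, y_1) = (19, 3): x_2 = 19·19 + 40·3·3 = 721; y_2 = 19·3 + 3·19 = 114.
  From (x_2, y_2) = (721, 114): x_3 = 19·721 + 40·3·114 = 27379; y_3 = 19·114 + 3·721 = 4329.
Step 3: Verify x_3² - 40·y_3² = 749609641 - 749609640 = 1 (should be 1). ✓

(x_1, y_1) = (19, 3); (x_3, y_3) = (27379, 4329).


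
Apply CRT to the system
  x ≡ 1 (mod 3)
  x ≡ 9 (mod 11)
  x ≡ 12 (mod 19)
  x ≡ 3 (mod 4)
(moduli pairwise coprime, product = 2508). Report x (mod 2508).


Product of moduli M = 3 · 11 · 19 · 4 = 2508.
Merge one congruence at a time:
  Start: x ≡ 1 (mod 3).
  Combine with x ≡ 9 (mod 11); new modulus lcm = 33.
    Write x = 1 + 3·t and substitute into x ≡ 9 (mod 11): 3·t ≡ 9 − 1 = 8 (mod 11).
    The inverse of 3 mod 11 is 4 (since 3·4 = 12 = 1·11 + 1), so t ≡ 4·8 = 32 ≡ 10 (mod 11).
    Then x = 1 + 3·10 = 31, valid modulo lcm(3, 11) = 33: x ≡ 31 (mod 33).
  Combine with x ≡ 12 (mod 19); new modulus lcm = 627.
    Write x = 31 + 33·t and substitute into x ≡ 12 (mod 19): 33·t ≡ 12 − 31 = -19 (mod 19).
    Reduce coefficients mod 19: 14·t ≡ 0 (mod 19).
    The inverse of 14 mod 19 is 15 (since 14·15 = 210 = 11·19 + 1), so t ≡ 15·0 = 0 ≡ 0 (mod 19).
    Then x = 31 + 33·0 = 31, valid modulo lcm(33, 19) = 627: x ≡ 31 (mod 627).
  Combine with x ≡ 3 (mod 4); new modulus lcm = 2508.
    Write x = 31 + 627·t and substitute into x ≡ 3 (mod 4): 627·t ≡ 3 − 31 = -28 (mod 4).
    Reduce coefficients mod 4: 3·t ≡ 0 (mod 4).
    The inverse of 3 mod 4 is 3 (since 3·3 = 9 = 2·4 + 1), so t ≡ 3·0 = 0 ≡ 0 (mod 4).
    Then x = 31 + 627·0 = 31, valid modulo lcm(627, 4) = 2508: x ≡ 31 (mod 2508).
Verify against each original: 31 mod 3 = 1, 31 mod 11 = 9, 31 mod 19 = 12, 31 mod 4 = 3.

x ≡ 31 (mod 2508).


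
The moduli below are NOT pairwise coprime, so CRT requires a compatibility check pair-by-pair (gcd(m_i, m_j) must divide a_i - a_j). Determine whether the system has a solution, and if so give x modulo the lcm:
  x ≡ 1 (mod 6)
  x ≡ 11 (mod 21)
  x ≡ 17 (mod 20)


Moduli 6, 21, 20 are not pairwise coprime, so CRT works modulo lcm(m_i) when all pairwise compatibility conditions hold.
Pairwise compatibility: gcd(m_i, m_j) must divide a_i - a_j for every pair.
Merge one congruence at a time:
  Start: x ≡ 1 (mod 6).
  Combine with x ≡ 11 (mod 21): gcd(6, 21) = 3, and 11 - 1 = 10 is NOT divisible by 3.
    ⇒ system is inconsistent (no integer solution).

No solution (the system is inconsistent).


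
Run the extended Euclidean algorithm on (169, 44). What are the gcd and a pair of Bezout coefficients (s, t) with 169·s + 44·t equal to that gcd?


Euclidean algorithm on (169, 44) — divide until remainder is 0:
  169 = 3 · 44 + 37
  44 = 1 · 37 + 7
  37 = 5 · 7 + 2
  7 = 3 · 2 + 1
  2 = 2 · 1 + 0
gcd(169, 44) = 1.
Track Bezout coefficients alongside the remainders: start with r₀ = 169 = a·1 + b·0 (s = 1, t = 0) and r₁ = 44 = a·0 + b·1 (s = 0, t = 1); each new remainder r_{k+1} = r_{k-1} − q_k·r_k inherits s_{k+1} = s_{k-1} − q_k·s_k, t_{k+1} = t_{k-1} − q_k·t_k, so r_k = a·s_k + b·t_k at every step:
  q = 3: r = 37, s = 1 − 3·0 = 1, t = 0 − 3·1 = -3  (check: 169·1 + 44·(-3) = 37)
  q = 1: r = 7, s = 0 − 1·1 = -1, t = 1 − 1·(-3) = 4  (check: 169·(-1) + 44·4 = 7)
  q = 5: r = 2, s = 1 − 5·(-1) = 6, t = -3 − 5·4 = -23  (check: 169·6 + 44·(-23) = 2)
  q = 3: r = 1, s = -1 − 3·6 = -19, t = 4 − 3·(-23) = 73  (check: 169·(-19) + 44·73 = 1)
The row with r = 1 (the gcd) gives the Bezout coefficients s = -19, t = 73.
Result: 169 · (-19) + 44 · (73) = 1.

gcd(169, 44) = 1; s = -19, t = 73 (check: 169·(-19) + 44·73 = 1).


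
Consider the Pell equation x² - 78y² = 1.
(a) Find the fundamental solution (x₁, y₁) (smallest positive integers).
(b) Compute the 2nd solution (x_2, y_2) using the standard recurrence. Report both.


Step 1: Find the fundamental solution (x₁, y₁) of x² - 78y² = 1.
  Expand √78 as a continued fraction. a₀ = ⌊√78⌋ = 8; iterate m_{k+1} = d_k·a_k − m_k, d_{k+1} = (78 − m_{k+1}²)/d_k, a_{k+1} = ⌊(a₀ + m_{k+1})/d_{k+1}⌋ (starting m₀ = 0, d₀ = 1), with convergents p_k = a_k·p_{k-1} + p_{k-2}, q_k = a_k·q_{k-1} + q_{k-2} (p₋₁ = 1, q₋₁ = 0):
  k = 0: a₀ = 8; p₀/q₀ = 8/1; p₀² − 78·q₀² = 64 − 78 = -14.
  k = 1: m = 8, d = 14, a = ⌊(8 + 8)/14⌋ = 1; p/q = (1·8 + 1)/(1·1 + 0) = 9/1; p² − 78·q² = 81 − 78 = 3.
  k = 2: m = 6, d = 3, a = ⌊(8 + 6)/3⌋ = 4; p/q = (4·9 + 8)/(4·1 + 1) = 44/5; p² − 78·q² = 1936 − 1950 = -14.
  k = 3: m = 6, d = 14, a = ⌊(8 + 6)/14⌋ = 1; p/q = (1·44 + 9)/(1·5 + 1) = 53/6; p² − 78·q² = 2809 − 2808 = 1.
  The first convergent with p² − 78·q² = 1 gives the fundamental solution (x₁, y₁) = (53, 6).
Step 2: Apply the recurrence (x_{n+1}, y_{n+1}) = (x₁x_n + 78y₁y_n, x₁y_n + y₁x_n) repeatedly.
  From (x_1, y_1) = (53, 6): x_2 = 53·53 + 78·6·6 = 5617; y_2 = 53·6 + 6·53 = 636.
Step 3: Verify x_2² - 78·y_2² = 31550689 - 31550688 = 1 (should be 1). ✓

(x_1, y_1) = (53, 6); (x_2, y_2) = (5617, 636).


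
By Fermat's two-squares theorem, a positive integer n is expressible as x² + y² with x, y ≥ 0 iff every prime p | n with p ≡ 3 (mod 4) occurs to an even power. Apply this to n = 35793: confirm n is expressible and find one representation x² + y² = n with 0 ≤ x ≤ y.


Step 1: Factor n = 35793 = 3^2 · 41 · 97.
Step 2: Check the mod-4 condition on each prime factor: 3 ≡ 3 (mod 4), exponent 2 (must be even); 41 ≡ 1 (mod 4), exponent 1; 97 ≡ 1 (mod 4), exponent 1.
All primes ≡ 3 (mod 4) appear to even exponent (or don't appear), so by the two-squares theorem n IS expressible as a sum of two squares.
Step 3: Build a representation. Group n = k² · m with k = 3 and m = 41 · 97 = 3977 (a product of primes ≡ 1 (mod 4)); a representation of m scales to one of n via (k·x)² + (k·y)² = k²(x² + y²). Each prime p ≡ 1 (mod 4) is itself a sum of two squares; find a² by testing p − a² for a perfect square:
  41: 41 − 1² = 40, 41 − 2² = 37, 41 − 3² = 32, 41 − 4² = 25 = 5² ⇒ 41 = 4² + 5².
  97: 97 − 1² = 96, 97 − 2² = 93, 97 − 3² = 88, 97 − 4² = 81 = 9² ⇒ 97 = 4² + 9².
  Combine using the Brahmagupta–Fibonacci identity (a² + b²)(c² + d²) = (ac − bd)² + (ad + bc)² = (ac + bd)² + (ad − bc)²:
  41 · 97 = 3977: from (4² + 5²)(4² + 9²), take (4·4 − 5·9, 4·9 + 5·4) = (16 − 45, 36 + 20) = (-29, 56); dropping signs (only squares matter) gives (29, 56); check 29² + 56² = 841 + 3136 = 3977 ✓.
  Scale by k = 3: (3·29, 3·56) = (87, 168).
Step 4: Order so x ≤ y and verify: 87² + 168² = 7569 + 28224 = 35793 = n. ✓

n = 35793 = 87² + 168² (one valid representation with x ≤ y).


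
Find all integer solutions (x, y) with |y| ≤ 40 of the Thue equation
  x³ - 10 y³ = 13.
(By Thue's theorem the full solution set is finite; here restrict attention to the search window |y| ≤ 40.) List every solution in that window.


The equation is x³ - 10y³ = 13. For fixed y, x³ = 10·y³ + 13, so a solution requires the RHS to be a perfect cube.
Strategy: iterate y from -40 to 40, compute RHS = 10·y³ + 13, and check whether it is a (positive or negative) perfect cube.
Check small values of y:
  y = 0: RHS = 13 is not a perfect cube.
  y = 1: RHS = 23 is not a perfect cube.
  y = -1: RHS = 3 is not a perfect cube.
  y = 2: RHS = 93 is not a perfect cube.
  y = -2: RHS = -67 is not a perfect cube.
  y = 3: RHS = 283 is not a perfect cube.
  y = -3: RHS = -257 is not a perfect cube.
Continuing the search up to |y| = 40 finds no solutions either.
No (x, y) in the scanned range satisfies the equation.

No integer solutions with |y| ≤ 40.


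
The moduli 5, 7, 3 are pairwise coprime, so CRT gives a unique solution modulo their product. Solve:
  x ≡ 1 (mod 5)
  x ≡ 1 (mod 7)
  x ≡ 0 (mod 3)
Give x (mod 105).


Moduli 5, 7, 3 are pairwise coprime; by CRT there is a unique solution modulo M = 5 · 7 · 3 = 105.
Solve pairwise, accumulating the modulus:
  Start with x ≡ 1 (mod 5).
  Combine with x ≡ 1 (mod 7): since gcd(5, 7) = 1, we get a unique residue mod 35.
    Write x = 1 + 5·t and substitute into x ≡ 1 (mod 7): 5·t ≡ 1 − 1 = 0 (mod 7).
    The inverse of 5 mod 7 is 3 (since 5·3 = 15 = 2·7 + 1), so t ≡ 3·0 = 0 ≡ 0 (mod 7).
    Then x = 1 + 5·0 = 1, valid modulo lcm(5, 7) = 35: x ≡ 1 (mod 35).
  Combine with x ≡ 0 (mod 3): since gcd(35, 3) = 1, we get a unique residue mod 105.
    Write x = 1 + 35·t and substitute into x ≡ 0 (mod 3): 35·t ≡ 0 − 1 = -1 (mod 3).
    Reduce coefficients mod 3: 2·t ≡ 2 (mod 3).
    The inverse of 2 mod 3 is 2 (since 2·2 = 4 = 1·3 + 1), so t ≡ 2·2 = 4 ≡ 1 (mod 3).
    Then x = 1 + 35·1 = 36, valid modulo lcm(35, 3) = 105: x ≡ 36 (mod 105).
Verify: 36 mod 5 = 1 ✓, 36 mod 7 = 1 ✓, 36 mod 3 = 0 ✓.

x ≡ 36 (mod 105).


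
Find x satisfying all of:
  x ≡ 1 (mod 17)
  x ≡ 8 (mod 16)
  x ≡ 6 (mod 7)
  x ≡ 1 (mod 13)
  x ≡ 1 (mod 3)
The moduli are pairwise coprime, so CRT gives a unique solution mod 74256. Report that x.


Product of moduli M = 17 · 16 · 7 · 13 · 3 = 74256.
Merge one congruence at a time:
  Start: x ≡ 1 (mod 17).
  Combine with x ≡ 8 (mod 16); new modulus lcm = 272.
    Write x = 1 + 17·t and substitute into x ≡ 8 (mod 16): 17·t ≡ 8 − 1 = 7 (mod 16).
    Reduce coefficients mod 16: 1·t ≡ 7 (mod 16).
    So t ≡ 7 (mod 16).
    Then x = 1 + 17·7 = 120, valid modulo lcm(17, 16) = 272: x ≡ 120 (mod 272).
  Combine with x ≡ 6 (mod 7); new modulus lcm = 1904.
    Write x = 120 + 272·t and substitute into x ≡ 6 (mod 7): 272·t ≡ 6 − 120 = -114 (mod 7).
    Reduce coefficients mod 7: 6·t ≡ 5 (mod 7).
    The inverse of 6 mod 7 is 6 (since 6·6 = 36 = 5·7 + 1), so t ≡ 6·5 = 30 ≡ 2 (mod 7).
    Then x = 120 + 272·2 = 664, valid modulo lcm(272, 7) = 1904: x ≡ 664 (mod 1904).
  Combine with x ≡ 1 (mod 13); new modulus lcm = 24752.
    Write x = 664 + 1904·t and substitute into x ≡ 1 (mod 13): 1904·t ≡ 1 − 664 = -663 (mod 13).
    Reduce coefficients mod 13: 6·t ≡ 0 (mod 13).
    The inverse of 6 mod 13 is 11 (since 6·11 = 66 = 5·13 + 1), so t ≡ 11·0 = 0 ≡ 0 (mod 13).
    Then x = 664 + 1904·0 = 664, valid modulo lcm(1904, 13) = 24752: x ≡ 664 (mod 24752).
  Combine with x ≡ 1 (mod 3); new modulus lcm = 74256.
    Write x = 664 + 24752·t and substitute into x ≡ 1 (mod 3): 24752·t ≡ 1 − 664 = -663 (mod 3).
    Reduce coefficients mod 3: 2·t ≡ 0 (mod 3).
    The inverse of 2 mod 3 is 2 (since 2·2 = 4 = 1·3 + 1), so t ≡ 2·0 = 0 ≡ 0 (mod 3).
    Then x = 664 + 24752·0 = 664, valid modulo lcm(24752, 3) = 74256: x ≡ 664 (mod 74256).
Verify against each original: 664 mod 17 = 1, 664 mod 16 = 8, 664 mod 7 = 6, 664 mod 13 = 1, 664 mod 3 = 1.

x ≡ 664 (mod 74256).


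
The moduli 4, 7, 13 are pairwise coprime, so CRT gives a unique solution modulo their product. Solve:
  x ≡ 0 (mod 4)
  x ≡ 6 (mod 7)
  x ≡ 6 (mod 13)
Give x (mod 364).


Moduli 4, 7, 13 are pairwise coprime; by CRT there is a unique solution modulo M = 4 · 7 · 13 = 364.
Solve pairwise, accumulating the modulus:
  Start with x ≡ 0 (mod 4).
  Combine with x ≡ 6 (mod 7): since gcd(4, 7) = 1, we get a unique residue mod 28.
    Write x = 0 + 4·t and substitute into x ≡ 6 (mod 7): 4·t ≡ 6 − 0 = 6 (mod 7).
    The inverse of 4 mod 7 is 2 (since 4·2 = 8 = 1·7 + 1), so t ≡ 2·6 = 12 ≡ 5 (mod 7).
    Then x = 0 + 4·5 = 20, valid modulo lcm(4, 7) = 28: x ≡ 20 (mod 28).
  Combine with x ≡ 6 (mod 13): since gcd(28, 13) = 1, we get a unique residue mod 364.
    Write x = 20 + 28·t and substitute into x ≡ 6 (mod 13): 28·t ≡ 6 − 20 = -14 (mod 13).
    Reduce coefficients mod 13: 2·t ≡ 12 (mod 13).
    The inverse of 2 mod 13 is 7 (since 2·7 = 14 = 1·13 + 1), so t ≡ 7·12 = 84 ≡ 6 (mod 13).
    Then x = 20 + 28·6 = 188, valid modulo lcm(28, 13) = 364: x ≡ 188 (mod 364).
Verify: 188 mod 4 = 0 ✓, 188 mod 7 = 6 ✓, 188 mod 13 = 6 ✓.

x ≡ 188 (mod 364).


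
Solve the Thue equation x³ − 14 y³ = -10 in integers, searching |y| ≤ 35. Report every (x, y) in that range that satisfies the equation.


The equation is x³ - 14y³ = -10. For fixed y, x³ = 14·y³ − 10, so a solution requires the RHS to be a perfect cube.
Strategy: iterate y from -35 to 35, compute RHS = 14·y³ − 10, and check whether it is a (positive or negative) perfect cube.
Check small values of y:
  y = 0: RHS = -10 is not a perfect cube.
  y = 1: RHS = 4 is not a perfect cube.
  y = -1: RHS = -24 is not a perfect cube.
  y = 2: RHS = 102 is not a perfect cube.
  y = -2: RHS = -122 is not a perfect cube.
  y = 3: RHS = 368 is not a perfect cube.
  y = -3: RHS = -388 is not a perfect cube.
Continuing the search up to |y| = 35 finds no solutions either.
No (x, y) in the scanned range satisfies the equation.

No integer solutions with |y| ≤ 35.


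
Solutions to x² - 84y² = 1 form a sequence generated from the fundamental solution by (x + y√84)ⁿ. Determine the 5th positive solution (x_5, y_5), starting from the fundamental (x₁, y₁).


Step 1: Find the fundamental solution (x₁, y₁) of x² - 84y² = 1.
  Expand √84 as a continued fraction. a₀ = ⌊√84⌋ = 9; iterate m_{k+1} = d_k·a_k − m_k, d_{k+1} = (84 − m_{k+1}²)/d_k, a_{k+1} = ⌊(a₀ + m_{k+1})/d_{k+1}⌋ (starting m₀ = 0, d₀ = 1), with convergents p_k = a_k·p_{k-1} + p_{k-2}, q_k = a_k·q_{k-1} + q_{k-2} (p₋₁ = 1, q₋₁ = 0):
  k = 0: a₀ = 9; p₀/q₀ = 9/1; p₀² − 84·q₀² = 81 − 84 = -3.
  k = 1: m = 9, d = 3, a = ⌊(9 + 9)/3⌋ = 6; p/q = (6·9 + 1)/(6·1 + 0) = 55/6; p² − 84·q² = 3025 − 3024 = 1.
  The first convergent with p² − 84·q² = 1 gives the fundamental solution (x₁, y₁) = (55, 6).
Step 2: Apply the recurrence (x_{n+1}, y_{n+1}) = (x₁x_n + 84y₁y_n, x₁y_n + y₁x_n) repeatedly.
  From (x_1, y_1) = (55, 6): x_2 = 55·55 + 84·6·6 = 6049; y_2 = 55·6 + 6·55 = 660.
  From (x_2, y_2) = (6049, 660): x_3 = 55·6049 + 84·6·660 = 665335; y_3 = 55·660 + 6·6049 = 72594.
  From (x_3, y_3) = (665335, 72594): x_4 = 55·665335 + 84·6·72594 = 73180801; y_4 = 55·72594 + 6·665335 = 7984680.
  From (x_4, y_4) = (73180801, 7984680): x_5 = 55·73180801 + 84·6·7984680 = 8049222775; y_5 = 55·7984680 + 6·73180801 = 878242206.
Step 3: Verify x_5² - 84·y_5² = 64789987281578700625 - 64789987281578700624 = 1 (should be 1). ✓

(x_1, y_1) = (55, 6); (x_5, y_5) = (8049222775, 878242206).


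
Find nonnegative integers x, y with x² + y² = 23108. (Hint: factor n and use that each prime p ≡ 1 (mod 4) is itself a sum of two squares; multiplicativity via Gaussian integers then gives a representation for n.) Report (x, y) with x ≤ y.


Step 1: Factor n = 23108 = 2^2 · 53 · 109.
Step 2: Check the mod-4 condition on each prime factor: 2 = 2 (special); 53 ≡ 1 (mod 4), exponent 1; 109 ≡ 1 (mod 4), exponent 1.
All primes ≡ 3 (mod 4) appear to even exponent (or don't appear), so by the two-squares theorem n IS expressible as a sum of two squares.
Step 3: Build a representation. Group n = k² · m with k = 2 and m = 53 · 109 = 5777 (a product of primes ≡ 1 (mod 4)); a representation of m scales to one of n via (k·x)² + (k·y)² = k²(x² + y²). Each prime p ≡ 1 (mod 4) is itself a sum of two squares; find a² by testing p − a² for a perfect square:
  53: 53 − 1² = 52, 53 − 2² = 49 = 7² ⇒ 53 = 2² + 7².
  109: 109 − 1² = 108, 109 − 2² = 105, 109 − 3² = 100 = 10² ⇒ 109 = 3² + 10².
  Combine using the Brahmagupta–Fibonacci identity (a² + b²)(c² + d²) = (ac − bd)² + (ad + bc)² = (ac + bd)² + (ad − bc)²:
  53 · 109 = 5777: from (2² + 7²)(3² + 10²), take (2·3 − 7·10, 2·10 + 7·3) = (6 − 70, 20 + 21) = (-64, 41); dropping signs (only squares matter) gives (64, 41); check 64² + 41² = 4096 + 1681 = 5777 ✓.
  Scale by k = 2: (2·64, 2·41) = (128, 82).
Step 4: Order so x ≤ y and verify: 82² + 128² = 6724 + 16384 = 23108 = n. ✓

n = 23108 = 82² + 128² (one valid representation with x ≤ y).


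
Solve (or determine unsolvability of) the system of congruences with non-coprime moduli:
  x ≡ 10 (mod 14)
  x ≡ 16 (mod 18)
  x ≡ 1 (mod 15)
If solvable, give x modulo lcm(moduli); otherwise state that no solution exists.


Moduli 14, 18, 15 are not pairwise coprime, so CRT works modulo lcm(m_i) when all pairwise compatibility conditions hold.
Pairwise compatibility: gcd(m_i, m_j) must divide a_i - a_j for every pair.
Merge one congruence at a time:
  Start: x ≡ 10 (mod 14).
  Combine with x ≡ 16 (mod 18): gcd(14, 18) = 2; 16 - 10 = 6, which IS divisible by 2, so compatible.
    Write x = 10 + 14·t and substitute into x ≡ 16 (mod 18): 14·t ≡ 16 − 10 = 6 (mod 18).
    Divide the congruence (and modulus) by g = 2: 7·t ≡ 3 (mod 9).
    The inverse of 7 mod 9 is 4 (since 7·4 = 28 = 3·9 + 1), so t ≡ 4·3 = 12 ≡ 3 (mod 9).
    Then x = 10 + 14·3 = 52, valid modulo lcm(14, 18) = 126: x ≡ 52 (mod 126).
  Combine with x ≡ 1 (mod 15): gcd(126, 15) = 3; 1 - 52 = -51, which IS divisible by 3, so compatible.
    Write x = 52 + 126·t and substitute into x ≡ 1 (mod 15): 126·t ≡ 1 − 52 = -51 (mod 15).
    Divide the congruence (and modulus) by g = 3: 42·t ≡ -17 (mod 5).
    Reduce coefficients mod 5: 2·t ≡ 3 (mod 5).
    The inverse of 2 mod 5 is 3 (since 2·3 = 6 = 1·5 + 1), so t ≡ 3·3 = 9 ≡ 4 (mod 5).
    Then x = 52 + 126·4 = 556, valid modulo lcm(126, 15) = 630: x ≡ 556 (mod 630).
Verify: 556 mod 14 = 10, 556 mod 18 = 16, 556 mod 15 = 1.

x ≡ 556 (mod 630).


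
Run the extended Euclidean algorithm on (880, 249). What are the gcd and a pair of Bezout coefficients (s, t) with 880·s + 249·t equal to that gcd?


Euclidean algorithm on (880, 249) — divide until remainder is 0:
  880 = 3 · 249 + 133
  249 = 1 · 133 + 116
  133 = 1 · 116 + 17
  116 = 6 · 17 + 14
  17 = 1 · 14 + 3
  14 = 4 · 3 + 2
  3 = 1 · 2 + 1
  2 = 2 · 1 + 0
gcd(880, 249) = 1.
Track Bezout coefficients alongside the remainders: start with r₀ = 880 = a·1 + b·0 (s = 1, t = 0) and r₁ = 249 = a·0 + b·1 (s = 0, t = 1); each new remainder r_{k+1} = r_{k-1} − q_k·r_k inherits s_{k+1} = s_{k-1} − q_k·s_k, t_{k+1} = t_{k-1} − q_k·t_k, so r_k = a·s_k + b·t_k at every step:
  q = 3: r = 133, s = 1 − 3·0 = 1, t = 0 − 3·1 = -3  (check: 880·1 + 249·(-3) = 133)
  q = 1: r = 116, s = 0 − 1·1 = -1, t = 1 − 1·(-3) = 4  (check: 880·(-1) + 249·4 = 116)
  q = 1: r = 17, s = 1 − 1·(-1) = 2, t = -3 − 1·4 = -7  (check: 880·2 + 249·(-7) = 17)
  q = 6: r = 14, s = -1 − 6·2 = -13, t = 4 − 6·(-7) = 46  (check: 880·(-13) + 249·46 = 14)
  q = 1: r = 3, s = 2 − 1·(-13) = 15, t = -7 − 1·46 = -53  (check: 880·15 + 249·(-53) = 3)
  q = 4: r = 2, s = -13 − 4·15 = -73, t = 46 − 4·(-53) = 258  (check: 880·(-73) + 249·258 = 2)
  q = 1: r = 1, s = 15 − 1·(-73) = 88, t = -53 − 1·258 = -311  (check: 880·88 + 249·(-311) = 1)
The row with r = 1 (the gcd) gives the Bezout coefficients s = 88, t = -311.
Result: 880 · (88) + 249 · (-311) = 1.

gcd(880, 249) = 1; s = 88, t = -311 (check: 880·88 + 249·(-311) = 1).


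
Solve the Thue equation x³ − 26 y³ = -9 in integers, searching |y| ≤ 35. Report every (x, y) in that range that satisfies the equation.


The equation is x³ - 26y³ = -9. For fixed y, x³ = 26·y³ − 9, so a solution requires the RHS to be a perfect cube.
Strategy: iterate y from -35 to 35, compute RHS = 26·y³ − 9, and check whether it is a (positive or negative) perfect cube.
Check small values of y:
  y = 0: RHS = -9 is not a perfect cube.
  y = 1: RHS = 17 is not a perfect cube.
  y = -1: RHS = -35 is not a perfect cube.
  y = 2: RHS = 199 is not a perfect cube.
  y = -2: RHS = -217 is not a perfect cube.
  y = 3: RHS = 693 is not a perfect cube.
  y = -3: RHS = -711 is not a perfect cube.
Continuing the search up to |y| = 35 finds no solutions either.
No (x, y) in the scanned range satisfies the equation.

No integer solutions with |y| ≤ 35.


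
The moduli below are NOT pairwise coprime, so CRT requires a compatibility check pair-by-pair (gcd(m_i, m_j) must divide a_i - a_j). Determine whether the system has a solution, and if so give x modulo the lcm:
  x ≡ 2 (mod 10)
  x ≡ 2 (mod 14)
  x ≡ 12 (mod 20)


Moduli 10, 14, 20 are not pairwise coprime, so CRT works modulo lcm(m_i) when all pairwise compatibility conditions hold.
Pairwise compatibility: gcd(m_i, m_j) must divide a_i - a_j for every pair.
Merge one congruence at a time:
  Start: x ≡ 2 (mod 10).
  Combine with x ≡ 2 (mod 14): gcd(10, 14) = 2; 2 - 2 = 0, which IS divisible by 2, so compatible.
    Write x = 2 + 10·t and substitute into x ≡ 2 (mod 14): 10·t ≡ 2 − 2 = 0 (mod 14).
    Divide the congruence (and modulus) by g = 2: 5·t ≡ 0 (mod 7).
    The inverse of 5 mod 7 is 3 (since 5·3 = 15 = 2·7 + 1), so t ≡ 3·0 = 0 ≡ 0 (mod 7).
    Then x = 2 + 10·0 = 2, valid modulo lcm(10, 14) = 70: x ≡ 2 (mod 70).
  Combine with x ≡ 12 (mod 20): gcd(70, 20) = 10; 12 - 2 = 10, which IS divisible by 10, so compatible.
    Write x = 2 + 70·t and substitute into x ≡ 12 (mod 20): 70·t ≡ 12 − 2 = 10 (mod 20).
    Divide the congruence (and modulus) by g = 10: 7·t ≡ 1 (mod 2).
    Reduce coefficients mod 2: 1·t ≡ 1 (mod 2).
    So t ≡ 1 (mod 2).
    Then x = 2 + 70·1 = 72, valid modulo lcm(70, 20) = 140: x ≡ 72 (mod 140).
Verify: 72 mod 10 = 2, 72 mod 14 = 2, 72 mod 20 = 12.

x ≡ 72 (mod 140).


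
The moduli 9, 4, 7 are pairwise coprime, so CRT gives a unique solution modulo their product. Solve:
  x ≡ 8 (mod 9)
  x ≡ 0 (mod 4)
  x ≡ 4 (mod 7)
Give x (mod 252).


Moduli 9, 4, 7 are pairwise coprime; by CRT there is a unique solution modulo M = 9 · 4 · 7 = 252.
Solve pairwise, accumulating the modulus:
  Start with x ≡ 8 (mod 9).
  Combine with x ≡ 0 (mod 4): since gcd(9, 4) = 1, we get a unique residue mod 36.
    Write x = 8 + 9·t and substitute into x ≡ 0 (mod 4): 9·t ≡ 0 − 8 = -8 (mod 4).
    Reduce coefficients mod 4: 1·t ≡ 0 (mod 4).
    So t ≡ 0 (mod 4).
    Then x = 8 + 9·0 = 8, valid modulo lcm(9, 4) = 36: x ≡ 8 (mod 36).
  Combine with x ≡ 4 (mod 7): since gcd(36, 7) = 1, we get a unique residue mod 252.
    Write x = 8 + 36·t and substitute into x ≡ 4 (mod 7): 36·t ≡ 4 − 8 = -4 (mod 7).
    Reduce coefficients mod 7: 1·t ≡ 3 (mod 7).
    So t ≡ 3 (mod 7).
    Then x = 8 + 36·3 = 116, valid modulo lcm(36, 7) = 252: x ≡ 116 (mod 252).
Verify: 116 mod 9 = 8 ✓, 116 mod 4 = 0 ✓, 116 mod 7 = 4 ✓.

x ≡ 116 (mod 252).


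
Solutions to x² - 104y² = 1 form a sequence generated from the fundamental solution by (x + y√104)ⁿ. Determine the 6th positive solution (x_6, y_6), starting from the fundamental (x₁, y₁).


Step 1: Find the fundamental solution (x₁, y₁) of x² - 104y² = 1.
  Expand √104 as a continued fraction. a₀ = ⌊√104⌋ = 10; iterate m_{k+1} = d_k·a_k − m_k, d_{k+1} = (104 − m_{k+1}²)/d_k, a_{k+1} = ⌊(a₀ + m_{k+1})/d_{k+1}⌋ (starting m₀ = 0, d₀ = 1), with convergents p_k = a_k·p_{k-1} + p_{k-2}, q_k = a_k·q_{k-1} + q_{k-2} (p₋₁ = 1, q₋₁ = 0):
  k = 0: a₀ = 10; p₀/q₀ = 10/1; p₀² − 104·q₀² = 100 − 104 = -4.
  k = 1: m = 10, d = 4, a = ⌊(10 + 10)/4⌋ = 5; p/q = (5·10 + 1)/(5·1 + 0) = 51/5; p² − 104·q² = 2601 − 2600 = 1.
  The first convergent with p² − 104·q² = 1 gives the fundamental solution (x₁, y₁) = (51, 5).
Step 2: Apply the recurrence (x_{n+1}, y_{n+1}) = (x₁x_n + 104y₁y_n, x₁y_n + y₁x_n) repeatedly.
  From (x_1, y_1) = (51, 5): x_2 = 51·51 + 104·5·5 = 5201; y_2 = 51·5 + 5·51 = 510.
  From (x_2, y_2) = (5201, 510): x_3 = 51·5201 + 104·5·510 = 530451; y_3 = 51·510 + 5·5201 = 52015.
  From (x_3, y_3) = (530451, 52015): x_4 = 51·530451 + 104·5·52015 = 54100801; y_4 = 51·52015 + 5·530451 = 5305020.
  From (x_4, y_4) = (54100801, 5305020): x_5 = 51·54100801 + 104·5·5305020 = 5517751251; y_5 = 51·5305020 + 5·54100801 = 541060025.
  From (x_5, y_5) = (5517751251, 541060025): x_6 = 51·5517751251 + 104·5·541060025 = 562756526801; y_6 = 51·541060025 + 5·5517751251 = 55182817530.
Step 3: Verify x_6² - 104·y_6² = 316694908457124631293601 - 316694908457124631293600 = 1 (should be 1). ✓

(x_1, y_1) = (51, 5); (x_6, y_6) = (562756526801, 55182817530).


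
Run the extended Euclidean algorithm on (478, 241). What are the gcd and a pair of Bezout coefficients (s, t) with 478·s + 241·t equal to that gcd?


Euclidean algorithm on (478, 241) — divide until remainder is 0:
  478 = 1 · 241 + 237
  241 = 1 · 237 + 4
  237 = 59 · 4 + 1
  4 = 4 · 1 + 0
gcd(478, 241) = 1.
Track Bezout coefficients alongside the remainders: start with r₀ = 478 = a·1 + b·0 (s = 1, t = 0) and r₁ = 241 = a·0 + b·1 (s = 0, t = 1); each new remainder r_{k+1} = r_{k-1} − q_k·r_k inherits s_{k+1} = s_{k-1} − q_k·s_k, t_{k+1} = t_{k-1} − q_k·t_k, so r_k = a·s_k + b·t_k at every step:
  q = 1: r = 237, s = 1 − 1·0 = 1, t = 0 − 1·1 = -1  (check: 478·1 + 241·(-1) = 237)
  q = 1: r = 4, s = 0 − 1·1 = -1, t = 1 − 1·(-1) = 2  (check: 478·(-1) + 241·2 = 4)
  q = 59: r = 1, s = 1 − 59·(-1) = 60, t = -1 − 59·2 = -119  (check: 478·60 + 241·(-119) = 1)
The row with r = 1 (the gcd) gives the Bezout coefficients s = 60, t = -119.
Result: 478 · (60) + 241 · (-119) = 1.

gcd(478, 241) = 1; s = 60, t = -119 (check: 478·60 + 241·(-119) = 1).


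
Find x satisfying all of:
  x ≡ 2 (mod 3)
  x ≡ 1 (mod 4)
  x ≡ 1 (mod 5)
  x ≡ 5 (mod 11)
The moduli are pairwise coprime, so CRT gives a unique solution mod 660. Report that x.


Product of moduli M = 3 · 4 · 5 · 11 = 660.
Merge one congruence at a time:
  Start: x ≡ 2 (mod 3).
  Combine with x ≡ 1 (mod 4); new modulus lcm = 12.
    Write x = 2 + 3·t and substitute into x ≡ 1 (mod 4): 3·t ≡ 1 − 2 = -1 (mod 4).
    Reduce coefficients mod 4: 3·t ≡ 3 (mod 4).
    The inverse of 3 mod 4 is 3 (since 3·3 = 9 = 2·4 + 1), so t ≡ 3·3 = 9 ≡ 1 (mod 4).
    Then x = 2 + 3·1 = 5, valid modulo lcm(3, 4) = 12: x ≡ 5 (mod 12).
  Combine with x ≡ 1 (mod 5); new modulus lcm = 60.
    Write x = 5 + 12·t and substitute into x ≡ 1 (mod 5): 12·t ≡ 1 − 5 = -4 (mod 5).
    Reduce coefficients mod 5: 2·t ≡ 1 (mod 5).
    The inverse of 2 mod 5 is 3 (since 2·3 = 6 = 1·5 + 1), so t ≡ 3·1 = 3 ≡ 3 (mod 5).
    Then x = 5 + 12·3 = 41, valid modulo lcm(12, 5) = 60: x ≡ 41 (mod 60).
  Combine with x ≡ 5 (mod 11); new modulus lcm = 660.
    Write x = 41 + 60·t and substitute into x ≡ 5 (mod 11): 60·t ≡ 5 − 41 = -36 (mod 11).
    Reduce coefficients mod 11: 5·t ≡ 8 (mod 11).
    The inverse of 5 mod 11 is 9 (since 5·9 = 45 = 4·11 + 1), so t ≡ 9·8 = 72 ≡ 6 (mod 11).
    Then x = 41 + 60·6 = 401, valid modulo lcm(60, 11) = 660: x ≡ 401 (mod 660).
Verify against each original: 401 mod 3 = 2, 401 mod 4 = 1, 401 mod 5 = 1, 401 mod 11 = 5.

x ≡ 401 (mod 660).


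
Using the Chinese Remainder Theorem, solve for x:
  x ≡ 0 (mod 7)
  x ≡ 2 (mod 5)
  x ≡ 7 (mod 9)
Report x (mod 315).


Moduli 7, 5, 9 are pairwise coprime; by CRT there is a unique solution modulo M = 7 · 5 · 9 = 315.
Solve pairwise, accumulating the modulus:
  Start with x ≡ 0 (mod 7).
  Combine with x ≡ 2 (mod 5): since gcd(7, 5) = 1, we get a unique residue mod 35.
    Write x = 0 + 7·t and substitute into x ≡ 2 (mod 5): 7·t ≡ 2 − 0 = 2 (mod 5).
    Reduce coefficients mod 5: 2·t ≡ 2 (mod 5).
    The inverse of 2 mod 5 is 3 (since 2·3 = 6 = 1·5 + 1), so t ≡ 3·2 = 6 ≡ 1 (mod 5).
    Then x = 0 + 7·1 = 7, valid modulo lcm(7, 5) = 35: x ≡ 7 (mod 35).
  Combine with x ≡ 7 (mod 9): since gcd(35, 9) = 1, we get a unique residue mod 315.
    Write x = 7 + 35·t and substitute into x ≡ 7 (mod 9): 35·t ≡ 7 − 7 = 0 (mod 9).
    Reduce coefficients mod 9: 8·t ≡ 0 (mod 9).
    The inverse of 8 mod 9 is 8 (since 8·8 = 64 = 7·9 + 1), so t ≡ 8·0 = 0 ≡ 0 (mod 9).
    Then x = 7 + 35·0 = 7, valid modulo lcm(35, 9) = 315: x ≡ 7 (mod 315).
Verify: 7 mod 7 = 0 ✓, 7 mod 5 = 2 ✓, 7 mod 9 = 7 ✓.

x ≡ 7 (mod 315).


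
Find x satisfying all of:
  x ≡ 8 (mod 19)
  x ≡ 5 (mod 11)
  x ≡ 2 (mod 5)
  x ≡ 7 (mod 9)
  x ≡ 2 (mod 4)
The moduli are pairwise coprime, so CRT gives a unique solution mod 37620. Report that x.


Product of moduli M = 19 · 11 · 5 · 9 · 4 = 37620.
Merge one congruence at a time:
  Start: x ≡ 8 (mod 19).
  Combine with x ≡ 5 (mod 11); new modulus lcm = 209.
    Write x = 8 + 19·t and substitute into x ≡ 5 (mod 11): 19·t ≡ 5 − 8 = -3 (mod 11).
    Reduce coefficients mod 11: 8·t ≡ 8 (mod 11).
    The inverse of 8 mod 11 is 7 (since 8·7 = 56 = 5·11 + 1), so t ≡ 7·8 = 56 ≡ 1 (mod 11).
    Then x = 8 + 19·1 = 27, valid modulo lcm(19, 11) = 209: x ≡ 27 (mod 209).
  Combine with x ≡ 2 (mod 5); new modulus lcm = 1045.
    Write x = 27 + 209·t and substitute into x ≡ 2 (mod 5): 209·t ≡ 2 − 27 = -25 (mod 5).
    Reduce coefficients mod 5: 4·t ≡ 0 (mod 5).
    The inverse of 4 mod 5 is 4 (since 4·4 = 16 = 3·5 + 1), so t ≡ 4·0 = 0 ≡ 0 (mod 5).
    Then x = 27 + 209·0 = 27, valid modulo lcm(209, 5) = 1045: x ≡ 27 (mod 1045).
  Combine with x ≡ 7 (mod 9); new modulus lcm = 9405.
    Write x = 27 + 1045·t and substitute into x ≡ 7 (mod 9): 1045·t ≡ 7 − 27 = -20 (mod 9).
    Reduce coefficients mod 9: 1·t ≡ 7 (mod 9).
    So t ≡ 7 (mod 9).
    Then x = 27 + 1045·7 = 7342, valid modulo lcm(1045, 9) = 9405: x ≡ 7342 (mod 9405).
  Combine with x ≡ 2 (mod 4); new modulus lcm = 37620.
    Write x = 7342 + 9405·t and substitute into x ≡ 2 (mod 4): 9405·t ≡ 2 − 7342 = -7340 (mod 4).
    Reduce coefficients mod 4: 1·t ≡ 0 (mod 4).
    So t ≡ 0 (mod 4).
    Then x = 7342 + 9405·0 = 7342, valid modulo lcm(9405, 4) = 37620: x ≡ 7342 (mod 37620).
Verify against each original: 7342 mod 19 = 8, 7342 mod 11 = 5, 7342 mod 5 = 2, 7342 mod 9 = 7, 7342 mod 4 = 2.

x ≡ 7342 (mod 37620).
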